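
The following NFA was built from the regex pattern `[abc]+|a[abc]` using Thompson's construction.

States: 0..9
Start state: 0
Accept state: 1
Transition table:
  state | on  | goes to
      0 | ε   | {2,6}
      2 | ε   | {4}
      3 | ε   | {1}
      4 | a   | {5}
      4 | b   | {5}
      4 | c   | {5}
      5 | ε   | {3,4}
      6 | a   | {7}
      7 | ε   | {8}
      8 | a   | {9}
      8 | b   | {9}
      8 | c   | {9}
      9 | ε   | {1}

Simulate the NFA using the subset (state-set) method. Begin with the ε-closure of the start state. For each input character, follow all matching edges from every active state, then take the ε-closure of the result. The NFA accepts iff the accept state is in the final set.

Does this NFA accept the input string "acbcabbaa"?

Answer: ACCEPT

Steps:
initial (ε-close {0}): {0,2,4,6}
'a' @ 1: {1,3,4,5,7,8}  (accept∈set)
'c' @ 2: {1,3,4,5,9}  (accept∈set)
'b' @ 3: {1,3,4,5}  (accept∈set)
'c' @ 4: {1,3,4,5}  (accept∈set)
'a' @ 5: {1,3,4,5}  (accept∈set)
'b' @ 6: {1,3,4,5}  (accept∈set)
'b' @ 7: {1,3,4,5}  (accept∈set)
'a' @ 8: {1,3,4,5}  (accept∈set)
'a' @ 9: {1,3,4,5}  (accept∈set)
end set {1,3,4,5} — state 1 in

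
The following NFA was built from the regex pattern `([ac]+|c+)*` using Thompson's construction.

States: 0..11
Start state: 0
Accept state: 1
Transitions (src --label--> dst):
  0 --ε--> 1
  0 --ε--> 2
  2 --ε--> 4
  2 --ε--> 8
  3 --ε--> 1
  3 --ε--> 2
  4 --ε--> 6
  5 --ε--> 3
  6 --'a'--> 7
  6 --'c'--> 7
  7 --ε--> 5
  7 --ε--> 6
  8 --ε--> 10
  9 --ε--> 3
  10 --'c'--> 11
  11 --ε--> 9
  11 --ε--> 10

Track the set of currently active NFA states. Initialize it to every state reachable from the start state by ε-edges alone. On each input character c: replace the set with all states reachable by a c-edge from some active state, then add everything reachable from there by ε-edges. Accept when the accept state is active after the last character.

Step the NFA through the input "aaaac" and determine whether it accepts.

Answer: ACCEPT

Derivation:
S₀ = ε-closure({0}) = {0,1,2,4,6,8,10}
'a' @ 1: {1,2,3,4,5,6,7,8,10}  [accepting]
'a' @ 2: {1,2,3,4,5,6,7,8,10}  [accepting]
'a' @ 3: {1,2,3,4,5,6,7,8,10}  [accepting]
'a' @ 4: {1,2,3,4,5,6,7,8,10}  [accepting]
'c' @ 5: {1,2,3,4,5,6,7,8,9,10,11}  [accepting]
final: {1,2,3,4,5,6,7,8,9,10,11}; accept 1 in set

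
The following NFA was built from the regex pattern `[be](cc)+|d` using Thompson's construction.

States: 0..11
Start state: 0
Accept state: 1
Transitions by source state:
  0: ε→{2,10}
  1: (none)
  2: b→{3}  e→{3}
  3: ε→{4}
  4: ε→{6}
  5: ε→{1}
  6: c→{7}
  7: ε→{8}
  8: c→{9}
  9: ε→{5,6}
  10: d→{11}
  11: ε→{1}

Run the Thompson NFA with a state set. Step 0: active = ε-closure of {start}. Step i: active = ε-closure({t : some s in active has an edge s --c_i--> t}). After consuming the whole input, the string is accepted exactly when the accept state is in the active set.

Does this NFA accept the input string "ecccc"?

Answer: ACCEPT

Derivation:
S₀ = ε-closure({0}) = {0,2,10}
'e' @ 1: {3,4,6}
'c' @ 2: {7,8}
'c' @ 3: {1,5,6,9}  [accepting]
'c' @ 4: {7,8}
'c' @ 5: {1,5,6,9}  [accepting]
final: {1,5,6,9}; accept 1 in set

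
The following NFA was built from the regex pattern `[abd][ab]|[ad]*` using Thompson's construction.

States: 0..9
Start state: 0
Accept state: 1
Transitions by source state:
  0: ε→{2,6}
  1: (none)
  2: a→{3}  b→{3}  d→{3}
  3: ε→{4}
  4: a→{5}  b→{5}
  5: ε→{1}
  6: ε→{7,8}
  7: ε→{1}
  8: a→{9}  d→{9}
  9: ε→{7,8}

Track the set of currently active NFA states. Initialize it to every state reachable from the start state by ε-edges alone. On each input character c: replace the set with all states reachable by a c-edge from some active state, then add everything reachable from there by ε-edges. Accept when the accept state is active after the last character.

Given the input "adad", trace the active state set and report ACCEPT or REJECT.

Answer: ACCEPT

Derivation:
initial (ε-close {0}): {0,1,2,6,7,8}
'a' @ 1: {1,3,4,7,8,9}  [accepting]
'd' @ 2: {1,7,8,9}  [accepting]
'a' @ 3: {1,7,8,9}  [accepting]
'd' @ 4: {1,7,8,9}  [accepting]
after full input: {1,7,8,9}  (accept=1 in)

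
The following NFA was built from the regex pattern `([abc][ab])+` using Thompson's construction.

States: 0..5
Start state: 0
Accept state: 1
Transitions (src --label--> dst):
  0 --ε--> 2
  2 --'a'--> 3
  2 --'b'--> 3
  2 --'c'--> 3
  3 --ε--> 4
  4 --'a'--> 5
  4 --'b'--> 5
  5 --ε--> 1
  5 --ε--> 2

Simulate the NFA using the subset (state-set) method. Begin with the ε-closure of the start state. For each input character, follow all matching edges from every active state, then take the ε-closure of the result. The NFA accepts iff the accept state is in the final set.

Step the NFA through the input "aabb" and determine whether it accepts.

S₀ = ε-closure({0}) = {0,2}
'a' @ 1: {3,4}
'a' @ 2: {1,2,5}  [accepting]
'b' @ 3: {3,4}
'b' @ 4: {1,2,5}  [accepting]
after full input: {1,2,5}  (accept=1 in)

Answer: ACCEPT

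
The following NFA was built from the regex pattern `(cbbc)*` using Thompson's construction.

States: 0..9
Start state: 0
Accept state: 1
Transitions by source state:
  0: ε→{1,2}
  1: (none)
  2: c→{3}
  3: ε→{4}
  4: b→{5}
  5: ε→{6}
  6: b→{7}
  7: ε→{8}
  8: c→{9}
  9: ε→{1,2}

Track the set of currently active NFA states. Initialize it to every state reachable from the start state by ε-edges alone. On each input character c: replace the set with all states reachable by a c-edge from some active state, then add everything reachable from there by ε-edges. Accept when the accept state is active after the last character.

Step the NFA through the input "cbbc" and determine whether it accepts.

Answer: ACCEPT

Derivation:
S₀ = ε-closure({0}) = {0,1,2}
'c' @ 1: {3,4}
'b' @ 2: {5,6}
'b' @ 3: {7,8}
'c' @ 4: {1,2,9}  (accept∈set)
end set {1,2,9} — state 1 in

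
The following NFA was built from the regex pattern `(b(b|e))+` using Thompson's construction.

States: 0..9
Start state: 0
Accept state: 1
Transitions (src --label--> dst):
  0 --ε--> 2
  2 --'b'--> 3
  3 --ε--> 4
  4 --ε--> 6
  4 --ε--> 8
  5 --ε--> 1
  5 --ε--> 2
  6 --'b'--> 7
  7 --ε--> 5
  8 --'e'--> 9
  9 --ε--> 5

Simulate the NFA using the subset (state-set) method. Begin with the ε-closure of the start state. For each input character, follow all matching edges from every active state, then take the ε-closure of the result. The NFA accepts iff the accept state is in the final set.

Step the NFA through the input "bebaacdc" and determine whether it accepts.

Answer: REJECT

Steps:
initial (ε-close {0}): {0,2}
'b' @ 1: {3,4,6,8}
'e' @ 2: {1,2,5,9}  ✓accept
'b' @ 3: {3,4,6,8}
'a' @ 4: {}  — no active states
rest 'acdc' ignored (set empty)
final: {}; accept 1 not in set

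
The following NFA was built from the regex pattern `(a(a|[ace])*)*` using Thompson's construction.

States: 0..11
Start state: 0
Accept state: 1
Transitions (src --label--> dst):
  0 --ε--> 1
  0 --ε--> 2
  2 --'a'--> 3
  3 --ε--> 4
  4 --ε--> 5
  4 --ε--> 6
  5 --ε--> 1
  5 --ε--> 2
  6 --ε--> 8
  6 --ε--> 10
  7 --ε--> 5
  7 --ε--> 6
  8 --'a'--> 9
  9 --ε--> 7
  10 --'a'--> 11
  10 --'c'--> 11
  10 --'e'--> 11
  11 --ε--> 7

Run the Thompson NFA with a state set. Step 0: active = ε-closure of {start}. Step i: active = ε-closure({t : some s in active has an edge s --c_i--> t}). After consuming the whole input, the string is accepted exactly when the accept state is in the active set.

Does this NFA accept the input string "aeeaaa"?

Answer: ACCEPT

Steps:
S₀ = ε-closure({0}) = {0,1,2}
'a' @ 1: {1,2,3,4,5,6,8,10}  [accepting]
'e' @ 2: {1,2,5,6,7,8,10,11}  [accepting]
'e' @ 3: {1,2,5,6,7,8,10,11}  [accepting]
'a' @ 4: {1,2,3,4,5,6,7,8,9,10,11}  [accepting]
'a' @ 5: {1,2,3,4,5,6,7,8,9,10,11}  [accepting]
'a' @ 6: {1,2,3,4,5,6,7,8,9,10,11}  [accepting]
after full input: {1,2,3,4,5,6,7,8,9,10,11}  (accept=1 in)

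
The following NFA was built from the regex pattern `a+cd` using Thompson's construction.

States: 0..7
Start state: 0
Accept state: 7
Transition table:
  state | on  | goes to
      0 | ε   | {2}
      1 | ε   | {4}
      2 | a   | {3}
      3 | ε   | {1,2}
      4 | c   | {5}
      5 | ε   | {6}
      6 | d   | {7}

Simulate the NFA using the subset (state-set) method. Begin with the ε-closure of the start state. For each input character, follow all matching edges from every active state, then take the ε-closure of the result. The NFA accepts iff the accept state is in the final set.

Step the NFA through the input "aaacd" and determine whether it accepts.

initial (ε-close {0}): {0,2}
'a' @ 1: {1,2,3,4}
'a' @ 2: {1,2,3,4}
'a' @ 3: {1,2,3,4}
'c' @ 4: {5,6}
'd' @ 5: {7}  ✓accept
after full input: {7}  (accept=7 in)

Answer: ACCEPT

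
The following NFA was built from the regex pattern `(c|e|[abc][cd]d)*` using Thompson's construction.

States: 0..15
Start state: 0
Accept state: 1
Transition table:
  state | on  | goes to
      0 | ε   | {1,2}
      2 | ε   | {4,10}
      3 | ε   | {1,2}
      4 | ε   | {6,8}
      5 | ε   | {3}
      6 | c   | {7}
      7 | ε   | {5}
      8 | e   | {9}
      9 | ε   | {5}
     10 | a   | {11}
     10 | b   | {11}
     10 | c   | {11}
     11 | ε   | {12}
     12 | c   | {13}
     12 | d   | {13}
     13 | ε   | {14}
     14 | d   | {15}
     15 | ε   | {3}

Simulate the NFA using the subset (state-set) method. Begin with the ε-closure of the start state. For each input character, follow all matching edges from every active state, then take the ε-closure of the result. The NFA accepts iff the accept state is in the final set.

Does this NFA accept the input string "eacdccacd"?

Answer: ACCEPT

Steps:
initial (ε-close {0}): {0,1,2,4,6,8,10}
'e' @ 1: {1,2,3,4,5,6,8,9,10}  [accepting]
'a' @ 2: {11,12}
'c' @ 3: {13,14}
'd' @ 4: {1,2,3,4,6,8,10,15}  [accepting]
'c' @ 5: {1,2,3,4,5,6,7,8,10,11,12}  [accepting]
'c' @ 6: {1,2,3,4,5,6,7,8,10,11,12,13,14}  [accepting]
'a' @ 7: {11,12}
'c' @ 8: {13,14}
'd' @ 9: {1,2,3,4,6,8,10,15}  [accepting]
after full input: {1,2,3,4,6,8,10,15}  (accept=1 in)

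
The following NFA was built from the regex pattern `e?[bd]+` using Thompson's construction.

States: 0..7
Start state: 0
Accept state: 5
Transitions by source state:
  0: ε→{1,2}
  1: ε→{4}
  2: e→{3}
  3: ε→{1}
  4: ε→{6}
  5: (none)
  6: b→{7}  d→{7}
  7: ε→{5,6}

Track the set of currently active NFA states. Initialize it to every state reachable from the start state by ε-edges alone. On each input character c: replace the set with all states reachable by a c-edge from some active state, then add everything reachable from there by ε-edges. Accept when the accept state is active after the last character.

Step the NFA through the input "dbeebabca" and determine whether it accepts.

Answer: REJECT

Steps:
S₀ = ε-closure({0}) = {0,1,2,4,6}
'd' @ 1: {5,6,7}  ✓accept
'b' @ 2: {5,6,7}  ✓accept
'e' @ 3: {}  — no active states
rest 'ebabca' ignored (set empty)
after full input: {}  (accept=5 not in)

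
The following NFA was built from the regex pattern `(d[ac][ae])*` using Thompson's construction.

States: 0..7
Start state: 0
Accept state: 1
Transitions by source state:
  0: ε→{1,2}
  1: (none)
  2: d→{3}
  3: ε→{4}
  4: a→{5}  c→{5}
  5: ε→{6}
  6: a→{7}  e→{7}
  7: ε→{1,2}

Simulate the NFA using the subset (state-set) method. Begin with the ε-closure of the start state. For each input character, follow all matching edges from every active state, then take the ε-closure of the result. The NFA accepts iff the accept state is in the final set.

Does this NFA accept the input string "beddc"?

Answer: REJECT

Steps:
initial (ε-close {0}): {0,1,2}
'b' @ 1: {}  — no active states
rest 'eddc' ignored (set empty)
end set {} — state 1 not in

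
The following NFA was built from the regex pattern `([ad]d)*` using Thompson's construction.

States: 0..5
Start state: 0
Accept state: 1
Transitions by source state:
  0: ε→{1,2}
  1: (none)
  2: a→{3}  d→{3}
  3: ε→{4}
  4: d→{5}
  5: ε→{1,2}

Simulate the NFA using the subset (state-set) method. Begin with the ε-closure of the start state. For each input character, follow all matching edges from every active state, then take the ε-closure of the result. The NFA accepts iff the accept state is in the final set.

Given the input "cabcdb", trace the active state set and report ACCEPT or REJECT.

initial (ε-close {0}): {0,1,2}
'c' @ 1: {}  — no active states
rest 'abcdb' ignored (set empty)
after full input: {}  (accept=1 not in)

Answer: REJECT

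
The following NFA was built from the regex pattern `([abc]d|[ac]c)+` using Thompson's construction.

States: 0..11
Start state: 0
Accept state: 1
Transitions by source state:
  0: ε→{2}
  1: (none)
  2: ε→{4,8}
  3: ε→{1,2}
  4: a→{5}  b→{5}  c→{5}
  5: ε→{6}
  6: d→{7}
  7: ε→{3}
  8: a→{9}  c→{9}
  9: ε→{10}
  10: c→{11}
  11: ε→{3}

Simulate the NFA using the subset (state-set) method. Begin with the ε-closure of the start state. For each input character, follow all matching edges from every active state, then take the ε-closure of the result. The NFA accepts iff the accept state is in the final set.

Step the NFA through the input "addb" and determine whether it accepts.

S₀ = ε-closure({0}) = {0,2,4,8}
'a' @ 1: {5,6,9,10}
'd' @ 2: {1,2,3,4,7,8}  (accept∈set)
'd' @ 3: {}  — no active states
rest 'b' ignored (set empty)
final: {}; accept 1 not in set

Answer: REJECT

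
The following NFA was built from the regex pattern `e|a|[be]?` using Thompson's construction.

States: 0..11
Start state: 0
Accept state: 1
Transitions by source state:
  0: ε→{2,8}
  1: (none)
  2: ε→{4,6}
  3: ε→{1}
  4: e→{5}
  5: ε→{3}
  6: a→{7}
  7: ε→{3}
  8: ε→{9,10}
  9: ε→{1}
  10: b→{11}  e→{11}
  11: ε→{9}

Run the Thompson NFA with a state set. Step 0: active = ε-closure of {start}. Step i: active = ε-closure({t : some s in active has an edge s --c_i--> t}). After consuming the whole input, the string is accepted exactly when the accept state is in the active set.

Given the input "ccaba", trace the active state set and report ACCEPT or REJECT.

start: ε-closure({0}) = {0,1,2,4,6,8,9,10}
'c' @ 1: {}  — no active states
rest 'caba' ignored (set empty)
after full input: {}  (accept=1 not in)

Answer: REJECT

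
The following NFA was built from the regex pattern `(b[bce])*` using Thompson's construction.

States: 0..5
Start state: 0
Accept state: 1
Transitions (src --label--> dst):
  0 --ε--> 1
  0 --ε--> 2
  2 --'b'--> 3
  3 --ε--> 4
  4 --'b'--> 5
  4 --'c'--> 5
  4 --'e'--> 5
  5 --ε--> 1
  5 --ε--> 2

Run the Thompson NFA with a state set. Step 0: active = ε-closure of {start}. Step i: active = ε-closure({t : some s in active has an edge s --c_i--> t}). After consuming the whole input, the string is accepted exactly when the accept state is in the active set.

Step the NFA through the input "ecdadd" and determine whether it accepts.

Answer: REJECT

Derivation:
S₀ = ε-closure({0}) = {0,1,2}
'e' @ 1: {}  — no active states
rest 'cdadd' ignored (set empty)
after full input: {}  (accept=1 not in)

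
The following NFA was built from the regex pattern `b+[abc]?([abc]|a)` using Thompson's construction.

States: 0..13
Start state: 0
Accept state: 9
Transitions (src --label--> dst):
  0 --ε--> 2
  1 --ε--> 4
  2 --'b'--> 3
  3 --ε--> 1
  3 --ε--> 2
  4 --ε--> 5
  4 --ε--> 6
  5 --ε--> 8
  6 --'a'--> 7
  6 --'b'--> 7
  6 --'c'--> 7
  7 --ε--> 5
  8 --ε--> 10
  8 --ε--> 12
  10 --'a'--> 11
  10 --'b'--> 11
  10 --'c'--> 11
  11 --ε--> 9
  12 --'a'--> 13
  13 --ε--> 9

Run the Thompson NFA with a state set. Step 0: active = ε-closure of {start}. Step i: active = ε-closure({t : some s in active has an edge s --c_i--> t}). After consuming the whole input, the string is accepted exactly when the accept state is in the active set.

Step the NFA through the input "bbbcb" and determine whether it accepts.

Answer: ACCEPT

Derivation:
S₀ = ε-closure({0}) = {0,2}
'b' @ 1: {1,2,3,4,5,6,8,10,12}
'b' @ 2: {1,2,3,4,5,6,7,8,9,10,11,12}  [accepting]
'b' @ 3: {1,2,3,4,5,6,7,8,9,10,11,12}  [accepting]
'c' @ 4: {5,7,8,9,10,11,12}  [accepting]
'b' @ 5: {9,11}  [accepting]
end set {9,11} — state 9 in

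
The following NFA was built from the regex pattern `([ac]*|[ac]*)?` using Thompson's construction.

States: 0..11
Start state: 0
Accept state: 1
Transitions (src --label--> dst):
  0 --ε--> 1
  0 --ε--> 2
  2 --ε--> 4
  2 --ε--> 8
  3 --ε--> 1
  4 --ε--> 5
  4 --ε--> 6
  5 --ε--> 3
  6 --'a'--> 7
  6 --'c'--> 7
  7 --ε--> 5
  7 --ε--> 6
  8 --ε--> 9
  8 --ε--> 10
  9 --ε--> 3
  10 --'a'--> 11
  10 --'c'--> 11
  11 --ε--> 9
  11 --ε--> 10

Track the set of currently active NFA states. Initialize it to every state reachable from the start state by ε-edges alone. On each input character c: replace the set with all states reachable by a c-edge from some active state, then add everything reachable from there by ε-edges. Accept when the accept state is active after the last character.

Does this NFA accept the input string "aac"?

start: ε-closure({0}) = {0,1,2,3,4,5,6,8,9,10}
'a' @ 1: {1,3,5,6,7,9,10,11}  [accepting]
'a' @ 2: {1,3,5,6,7,9,10,11}  [accepting]
'c' @ 3: {1,3,5,6,7,9,10,11}  [accepting]
final: {1,3,5,6,7,9,10,11}; accept 1 in set

Answer: ACCEPT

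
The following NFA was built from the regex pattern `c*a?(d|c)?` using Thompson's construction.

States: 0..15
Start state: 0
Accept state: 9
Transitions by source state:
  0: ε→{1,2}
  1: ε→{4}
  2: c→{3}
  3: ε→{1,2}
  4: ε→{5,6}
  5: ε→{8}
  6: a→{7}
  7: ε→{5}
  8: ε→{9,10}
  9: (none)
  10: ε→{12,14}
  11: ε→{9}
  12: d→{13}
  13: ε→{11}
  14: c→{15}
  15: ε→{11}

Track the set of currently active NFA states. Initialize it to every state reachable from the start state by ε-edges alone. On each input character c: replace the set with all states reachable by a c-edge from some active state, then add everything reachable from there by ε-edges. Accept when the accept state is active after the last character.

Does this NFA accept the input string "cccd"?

Answer: ACCEPT

Trace:
start: ε-closure({0}) = {0,1,2,4,5,6,8,9,10,12,14}
'c' @ 1: {1,2,3,4,5,6,8,9,10,11,12,14,15}  ✓accept
'c' @ 2: {1,2,3,4,5,6,8,9,10,11,12,14,15}  ✓accept
'c' @ 3: {1,2,3,4,5,6,8,9,10,11,12,14,15}  ✓accept
'd' @ 4: {9,11,13}  ✓accept
end set {9,11,13} — state 9 in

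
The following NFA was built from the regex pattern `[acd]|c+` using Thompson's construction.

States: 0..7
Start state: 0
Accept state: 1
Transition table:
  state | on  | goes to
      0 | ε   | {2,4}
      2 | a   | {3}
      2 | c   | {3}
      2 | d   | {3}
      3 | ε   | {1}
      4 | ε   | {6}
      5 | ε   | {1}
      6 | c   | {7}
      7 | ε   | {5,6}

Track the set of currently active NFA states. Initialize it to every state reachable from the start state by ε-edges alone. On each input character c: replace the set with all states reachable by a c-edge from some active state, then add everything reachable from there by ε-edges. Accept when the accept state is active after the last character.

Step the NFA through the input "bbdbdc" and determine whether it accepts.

initial (ε-close {0}): {0,2,4,6}
'b' @ 1: {}  — no active states
rest 'bdbdc' ignored (set empty)
end set {} — state 1 not in

Answer: REJECT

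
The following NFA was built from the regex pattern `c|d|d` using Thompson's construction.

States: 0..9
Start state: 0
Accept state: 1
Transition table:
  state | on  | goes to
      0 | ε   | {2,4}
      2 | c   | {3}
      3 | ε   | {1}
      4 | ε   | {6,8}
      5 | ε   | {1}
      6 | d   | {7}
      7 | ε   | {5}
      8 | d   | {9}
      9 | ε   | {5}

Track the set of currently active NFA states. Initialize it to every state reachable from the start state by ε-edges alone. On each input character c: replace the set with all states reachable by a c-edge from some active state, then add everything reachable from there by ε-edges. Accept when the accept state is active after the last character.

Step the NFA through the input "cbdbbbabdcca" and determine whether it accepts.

initial (ε-close {0}): {0,2,4,6,8}
'c' @ 1: {1,3}  [accepting]
'b' @ 2: {}  — dead — no transitions
rest 'dbbbabdcca' ignored (set empty)
after full input: {}  (accept=1 not in)

Answer: REJECT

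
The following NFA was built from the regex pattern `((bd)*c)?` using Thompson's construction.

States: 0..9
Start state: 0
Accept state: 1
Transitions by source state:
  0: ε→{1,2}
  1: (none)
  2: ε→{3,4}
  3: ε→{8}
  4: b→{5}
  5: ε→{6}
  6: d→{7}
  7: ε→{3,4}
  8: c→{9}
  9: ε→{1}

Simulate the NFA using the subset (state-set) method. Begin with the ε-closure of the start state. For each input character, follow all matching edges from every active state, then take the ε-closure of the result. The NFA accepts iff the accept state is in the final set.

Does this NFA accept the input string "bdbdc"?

start: ε-closure({0}) = {0,1,2,3,4,8}
'b' @ 1: {5,6}
'd' @ 2: {3,4,7,8}
'b' @ 3: {5,6}
'd' @ 4: {3,4,7,8}
'c' @ 5: {1,9}  ✓accept
after full input: {1,9}  (accept=1 in)

Answer: ACCEPT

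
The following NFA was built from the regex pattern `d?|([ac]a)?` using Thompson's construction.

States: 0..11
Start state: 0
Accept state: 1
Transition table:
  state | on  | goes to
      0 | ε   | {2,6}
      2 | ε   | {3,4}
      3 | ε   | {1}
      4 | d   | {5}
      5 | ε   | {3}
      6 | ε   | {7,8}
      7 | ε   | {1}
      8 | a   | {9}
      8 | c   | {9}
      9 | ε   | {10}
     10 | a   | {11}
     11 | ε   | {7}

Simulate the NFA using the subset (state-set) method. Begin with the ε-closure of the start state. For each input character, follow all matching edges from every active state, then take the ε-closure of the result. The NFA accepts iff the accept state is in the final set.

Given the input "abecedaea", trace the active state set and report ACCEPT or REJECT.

Answer: REJECT

Derivation:
S₀ = ε-closure({0}) = {0,1,2,3,4,6,7,8}
'a' @ 1: {9,10}
'b' @ 2: {}  — no active states
rest 'ecedaea' ignored (set empty)
end set {} — state 1 not in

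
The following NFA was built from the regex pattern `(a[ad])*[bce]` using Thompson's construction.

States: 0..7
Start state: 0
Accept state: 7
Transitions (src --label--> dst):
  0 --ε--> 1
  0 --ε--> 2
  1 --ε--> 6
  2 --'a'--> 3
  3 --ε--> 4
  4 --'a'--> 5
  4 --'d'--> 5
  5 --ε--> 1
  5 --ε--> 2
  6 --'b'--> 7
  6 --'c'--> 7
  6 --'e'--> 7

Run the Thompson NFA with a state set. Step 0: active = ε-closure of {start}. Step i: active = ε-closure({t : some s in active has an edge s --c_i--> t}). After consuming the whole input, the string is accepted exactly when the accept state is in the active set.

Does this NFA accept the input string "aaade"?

Answer: ACCEPT

Trace:
start: ε-closure({0}) = {0,1,2,6}
'a' @ 1: {3,4}
'a' @ 2: {1,2,5,6}
'a' @ 3: {3,4}
'd' @ 4: {1,2,5,6}
'e' @ 5: {7}  [accepting]
end set {7} — state 7 in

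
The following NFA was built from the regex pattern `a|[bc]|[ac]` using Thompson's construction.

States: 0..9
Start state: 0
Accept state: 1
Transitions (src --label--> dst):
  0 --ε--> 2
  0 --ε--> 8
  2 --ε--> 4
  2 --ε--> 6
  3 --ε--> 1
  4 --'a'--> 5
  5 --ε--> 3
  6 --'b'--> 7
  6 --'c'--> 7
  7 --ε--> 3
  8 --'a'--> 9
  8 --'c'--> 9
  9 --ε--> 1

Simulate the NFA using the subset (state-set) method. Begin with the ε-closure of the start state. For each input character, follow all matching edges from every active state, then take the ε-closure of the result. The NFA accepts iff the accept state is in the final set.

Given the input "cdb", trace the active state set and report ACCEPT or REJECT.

Answer: REJECT

Trace:
initial (ε-close {0}): {0,2,4,6,8}
'c' @ 1: {1,3,7,9}  ✓accept
'd' @ 2: {}  — state set empty
rest 'b' ignored (set empty)
final: {}; accept 1 not in set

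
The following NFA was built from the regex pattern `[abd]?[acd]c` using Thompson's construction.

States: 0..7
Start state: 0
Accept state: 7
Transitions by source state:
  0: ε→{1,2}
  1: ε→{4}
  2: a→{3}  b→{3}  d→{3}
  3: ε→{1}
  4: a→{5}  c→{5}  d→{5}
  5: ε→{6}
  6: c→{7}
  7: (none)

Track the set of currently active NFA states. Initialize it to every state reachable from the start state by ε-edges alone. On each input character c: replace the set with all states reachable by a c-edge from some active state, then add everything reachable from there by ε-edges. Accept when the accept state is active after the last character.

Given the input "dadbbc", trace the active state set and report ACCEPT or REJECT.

initial (ε-close {0}): {0,1,2,4}
'd' @ 1: {1,3,4,5,6}
'a' @ 2: {5,6}
'd' @ 3: {}  — dead — no transitions
rest 'bbc' ignored (set empty)
final: {}; accept 7 not in set

Answer: REJECT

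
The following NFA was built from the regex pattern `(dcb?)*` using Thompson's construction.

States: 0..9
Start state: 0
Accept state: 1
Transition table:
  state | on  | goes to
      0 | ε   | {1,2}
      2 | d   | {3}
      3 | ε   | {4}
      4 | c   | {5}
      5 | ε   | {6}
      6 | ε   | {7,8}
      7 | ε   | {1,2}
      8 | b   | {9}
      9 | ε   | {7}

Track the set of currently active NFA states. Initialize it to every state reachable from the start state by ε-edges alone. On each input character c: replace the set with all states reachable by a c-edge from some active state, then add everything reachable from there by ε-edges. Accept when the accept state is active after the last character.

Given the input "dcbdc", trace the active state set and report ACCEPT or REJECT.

Answer: ACCEPT

Trace:
initial (ε-close {0}): {0,1,2}
'd' @ 1: {3,4}
'c' @ 2: {1,2,5,6,7,8}  [accepting]
'b' @ 3: {1,2,7,9}  [accepting]
'd' @ 4: {3,4}
'c' @ 5: {1,2,5,6,7,8}  [accepting]
end set {1,2,5,6,7,8} — state 1 in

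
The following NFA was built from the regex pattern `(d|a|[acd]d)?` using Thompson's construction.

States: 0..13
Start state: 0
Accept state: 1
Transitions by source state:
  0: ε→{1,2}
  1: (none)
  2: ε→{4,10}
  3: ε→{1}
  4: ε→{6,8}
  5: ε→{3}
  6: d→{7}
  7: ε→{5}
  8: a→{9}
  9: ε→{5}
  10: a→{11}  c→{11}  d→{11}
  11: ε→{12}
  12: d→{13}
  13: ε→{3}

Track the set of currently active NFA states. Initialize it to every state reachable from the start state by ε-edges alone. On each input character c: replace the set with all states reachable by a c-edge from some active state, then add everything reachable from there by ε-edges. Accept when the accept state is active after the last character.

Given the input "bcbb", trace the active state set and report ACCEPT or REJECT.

Answer: REJECT

Trace:
start: ε-closure({0}) = {0,1,2,4,6,8,10}
'b' @ 1: {}  — state set empty
rest 'cbb' ignored (set empty)
final: {}; accept 1 not in set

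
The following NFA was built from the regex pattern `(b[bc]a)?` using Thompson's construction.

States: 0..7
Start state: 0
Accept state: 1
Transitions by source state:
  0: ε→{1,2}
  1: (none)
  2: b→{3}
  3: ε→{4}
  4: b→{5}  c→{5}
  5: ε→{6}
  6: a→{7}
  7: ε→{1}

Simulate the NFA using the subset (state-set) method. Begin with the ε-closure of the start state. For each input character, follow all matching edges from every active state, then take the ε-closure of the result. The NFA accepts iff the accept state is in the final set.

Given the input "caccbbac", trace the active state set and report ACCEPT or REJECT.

initial (ε-close {0}): {0,1,2}
'c' @ 1: {}  — dead — no transitions
rest 'accbbac' ignored (set empty)
end set {} — state 1 not in

Answer: REJECT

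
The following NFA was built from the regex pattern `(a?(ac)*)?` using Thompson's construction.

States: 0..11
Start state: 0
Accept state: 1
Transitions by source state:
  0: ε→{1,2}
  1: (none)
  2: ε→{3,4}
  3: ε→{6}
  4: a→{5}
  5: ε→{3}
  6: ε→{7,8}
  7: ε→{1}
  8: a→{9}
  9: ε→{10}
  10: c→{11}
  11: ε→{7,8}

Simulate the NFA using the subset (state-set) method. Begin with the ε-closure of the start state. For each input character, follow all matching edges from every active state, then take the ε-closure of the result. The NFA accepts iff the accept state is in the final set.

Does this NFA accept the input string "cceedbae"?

Answer: REJECT

Derivation:
start: ε-closure({0}) = {0,1,2,3,4,6,7,8}
'c' @ 1: {}  — no active states
rest 'ceedbae' ignored (set empty)
final: {}; accept 1 not in set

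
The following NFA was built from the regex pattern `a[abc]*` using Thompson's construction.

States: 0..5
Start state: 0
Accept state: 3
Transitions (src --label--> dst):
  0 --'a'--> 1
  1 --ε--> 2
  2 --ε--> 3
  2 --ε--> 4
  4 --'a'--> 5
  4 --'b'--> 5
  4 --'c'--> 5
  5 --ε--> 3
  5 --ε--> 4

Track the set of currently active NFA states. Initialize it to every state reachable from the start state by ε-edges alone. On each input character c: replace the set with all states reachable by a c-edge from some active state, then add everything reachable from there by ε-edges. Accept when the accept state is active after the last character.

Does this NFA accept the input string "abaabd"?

Answer: REJECT

Steps:
S₀ = ε-closure({0}) = {0}
'a' @ 1: {1,2,3,4}  ✓accept
'b' @ 2: {3,4,5}  ✓accept
'a' @ 3: {3,4,5}  ✓accept
'a' @ 4: {3,4,5}  ✓accept
'b' @ 5: {3,4,5}  ✓accept
'd' @ 6: {}  — state set empty
final: {}; accept 3 not in set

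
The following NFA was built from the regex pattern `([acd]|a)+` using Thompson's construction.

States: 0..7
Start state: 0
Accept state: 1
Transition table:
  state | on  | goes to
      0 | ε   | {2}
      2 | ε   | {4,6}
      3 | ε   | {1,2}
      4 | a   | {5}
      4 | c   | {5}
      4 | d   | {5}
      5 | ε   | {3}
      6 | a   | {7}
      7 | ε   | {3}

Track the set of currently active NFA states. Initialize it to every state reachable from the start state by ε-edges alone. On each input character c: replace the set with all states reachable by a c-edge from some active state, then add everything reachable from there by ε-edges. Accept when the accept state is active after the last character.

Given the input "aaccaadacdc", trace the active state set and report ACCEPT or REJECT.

initial (ε-close {0}): {0,2,4,6}
'a' @ 1: {1,2,3,4,5,6,7}  [accepting]
'a' @ 2: {1,2,3,4,5,6,7}  [accepting]
'c' @ 3: {1,2,3,4,5,6}  [accepting]
'c' @ 4: {1,2,3,4,5,6}  [accepting]
'a' @ 5: {1,2,3,4,5,6,7}  [accepting]
'a' @ 6: {1,2,3,4,5,6,7}  [accepting]
'd' @ 7: {1,2,3,4,5,6}  [accepting]
'a' @ 8: {1,2,3,4,5,6,7}  [accepting]
'c' @ 9: {1,2,3,4,5,6}  [accepting]
'd' @ 10: {1,2,3,4,5,6}  [accepting]
'c' @ 11: {1,2,3,4,5,6}  [accepting]
final: {1,2,3,4,5,6}; accept 1 in set

Answer: ACCEPT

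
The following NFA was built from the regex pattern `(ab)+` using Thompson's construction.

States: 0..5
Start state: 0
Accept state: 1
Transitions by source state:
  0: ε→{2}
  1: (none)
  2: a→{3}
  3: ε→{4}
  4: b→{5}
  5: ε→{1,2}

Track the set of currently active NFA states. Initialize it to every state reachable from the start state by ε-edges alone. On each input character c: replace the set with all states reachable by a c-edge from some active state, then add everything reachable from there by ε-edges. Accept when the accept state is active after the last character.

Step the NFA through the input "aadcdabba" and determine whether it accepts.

Answer: REJECT

Trace:
initial (ε-close {0}): {0,2}
'a' @ 1: {3,4}
'a' @ 2: {}  — state set empty
rest 'dcdabba' ignored (set empty)
after full input: {}  (accept=1 not in)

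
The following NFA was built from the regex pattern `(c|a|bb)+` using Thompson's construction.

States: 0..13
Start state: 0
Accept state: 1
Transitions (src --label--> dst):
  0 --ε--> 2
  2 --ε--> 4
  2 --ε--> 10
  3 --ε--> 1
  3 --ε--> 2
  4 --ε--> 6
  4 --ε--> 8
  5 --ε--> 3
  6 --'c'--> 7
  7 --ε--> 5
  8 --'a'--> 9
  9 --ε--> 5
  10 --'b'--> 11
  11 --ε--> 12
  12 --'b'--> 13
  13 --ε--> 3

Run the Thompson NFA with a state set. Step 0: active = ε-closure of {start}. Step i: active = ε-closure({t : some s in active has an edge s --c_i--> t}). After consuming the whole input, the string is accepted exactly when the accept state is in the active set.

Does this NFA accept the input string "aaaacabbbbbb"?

Answer: ACCEPT

Steps:
S₀ = ε-closure({0}) = {0,2,4,6,8,10}
'a' @ 1: {1,2,3,4,5,6,8,9,10}  (accept∈set)
'a' @ 2: {1,2,3,4,5,6,8,9,10}  (accept∈set)
'a' @ 3: {1,2,3,4,5,6,8,9,10}  (accept∈set)
'a' @ 4: {1,2,3,4,5,6,8,9,10}  (accept∈set)
'c' @ 5: {1,2,3,4,5,6,7,8,10}  (accept∈set)
'a' @ 6: {1,2,3,4,5,6,8,9,10}  (accept∈set)
'b' @ 7: {11,12}
'b' @ 8: {1,2,3,4,6,8,10,13}  (accept∈set)
'b' @ 9: {11,12}
'b' @ 10: {1,2,3,4,6,8,10,13}  (accept∈set)
'b' @ 11: {11,12}
'b' @ 12: {1,2,3,4,6,8,10,13}  (accept∈set)
final: {1,2,3,4,6,8,10,13}; accept 1 in set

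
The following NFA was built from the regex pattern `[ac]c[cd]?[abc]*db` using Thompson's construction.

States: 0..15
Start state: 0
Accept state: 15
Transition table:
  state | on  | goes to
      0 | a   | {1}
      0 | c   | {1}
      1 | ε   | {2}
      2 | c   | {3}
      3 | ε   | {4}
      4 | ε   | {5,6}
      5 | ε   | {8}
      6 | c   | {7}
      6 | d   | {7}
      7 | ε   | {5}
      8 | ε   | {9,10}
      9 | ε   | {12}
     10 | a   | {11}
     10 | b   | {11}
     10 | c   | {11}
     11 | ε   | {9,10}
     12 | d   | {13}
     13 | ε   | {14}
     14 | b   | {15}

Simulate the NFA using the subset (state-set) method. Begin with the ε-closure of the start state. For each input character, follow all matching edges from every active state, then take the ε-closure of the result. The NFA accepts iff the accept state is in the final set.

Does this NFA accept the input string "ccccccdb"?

Answer: ACCEPT

Trace:
initial (ε-close {0}): {0}
'c' @ 1: {1,2}
'c' @ 2: {3,4,5,6,8,9,10,12}
'c' @ 3: {5,7,8,9,10,11,12}
'c' @ 4: {9,10,11,12}
'c' @ 5: {9,10,11,12}
'c' @ 6: {9,10,11,12}
'd' @ 7: {13,14}
'b' @ 8: {15}  [accepting]
end set {15} — state 15 in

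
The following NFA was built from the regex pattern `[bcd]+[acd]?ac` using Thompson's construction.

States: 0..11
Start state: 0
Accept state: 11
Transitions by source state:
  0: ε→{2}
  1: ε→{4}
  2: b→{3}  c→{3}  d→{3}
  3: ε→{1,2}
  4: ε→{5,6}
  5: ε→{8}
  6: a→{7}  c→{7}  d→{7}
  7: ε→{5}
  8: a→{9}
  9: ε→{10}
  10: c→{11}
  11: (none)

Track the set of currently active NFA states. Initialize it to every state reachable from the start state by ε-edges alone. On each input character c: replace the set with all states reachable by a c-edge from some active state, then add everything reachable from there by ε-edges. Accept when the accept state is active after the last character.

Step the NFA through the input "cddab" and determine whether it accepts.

Answer: REJECT

Steps:
S₀ = ε-closure({0}) = {0,2}
'c' @ 1: {1,2,3,4,5,6,8}
'd' @ 2: {1,2,3,4,5,6,7,8}
'd' @ 3: {1,2,3,4,5,6,7,8}
'a' @ 4: {5,7,8,9,10}
'b' @ 5: {}  — no active states
end set {} — state 11 not in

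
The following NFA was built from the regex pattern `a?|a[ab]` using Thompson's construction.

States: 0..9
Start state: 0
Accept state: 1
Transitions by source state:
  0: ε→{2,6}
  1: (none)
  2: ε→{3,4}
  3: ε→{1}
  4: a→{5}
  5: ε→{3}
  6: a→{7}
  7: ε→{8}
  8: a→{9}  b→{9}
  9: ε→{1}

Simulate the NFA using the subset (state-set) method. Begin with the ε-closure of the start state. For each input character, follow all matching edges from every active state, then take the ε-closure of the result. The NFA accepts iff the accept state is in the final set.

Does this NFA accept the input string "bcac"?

start: ε-closure({0}) = {0,1,2,3,4,6}
'b' @ 1: {}  — state set empty
rest 'cac' ignored (set empty)
end set {} — state 1 not in

Answer: REJECT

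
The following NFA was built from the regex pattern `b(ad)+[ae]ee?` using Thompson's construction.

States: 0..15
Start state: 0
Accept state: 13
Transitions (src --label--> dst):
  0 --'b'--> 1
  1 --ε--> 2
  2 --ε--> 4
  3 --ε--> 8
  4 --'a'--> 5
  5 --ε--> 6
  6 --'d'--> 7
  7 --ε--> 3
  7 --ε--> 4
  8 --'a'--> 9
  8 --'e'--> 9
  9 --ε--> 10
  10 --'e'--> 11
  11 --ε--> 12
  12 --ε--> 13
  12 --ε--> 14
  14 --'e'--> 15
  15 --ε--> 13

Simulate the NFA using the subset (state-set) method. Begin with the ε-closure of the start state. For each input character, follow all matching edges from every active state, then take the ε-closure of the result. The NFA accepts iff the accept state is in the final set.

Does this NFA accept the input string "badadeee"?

initial (ε-close {0}): {0}
'b' @ 1: {1,2,4}
'a' @ 2: {5,6}
'd' @ 3: {3,4,7,8}
'a' @ 4: {5,6,9,10}
'd' @ 5: {3,4,7,8}
'e' @ 6: {9,10}
'e' @ 7: {11,12,13,14}  (accept∈set)
'e' @ 8: {13,15}  (accept∈set)
after full input: {13,15}  (accept=13 in)

Answer: ACCEPT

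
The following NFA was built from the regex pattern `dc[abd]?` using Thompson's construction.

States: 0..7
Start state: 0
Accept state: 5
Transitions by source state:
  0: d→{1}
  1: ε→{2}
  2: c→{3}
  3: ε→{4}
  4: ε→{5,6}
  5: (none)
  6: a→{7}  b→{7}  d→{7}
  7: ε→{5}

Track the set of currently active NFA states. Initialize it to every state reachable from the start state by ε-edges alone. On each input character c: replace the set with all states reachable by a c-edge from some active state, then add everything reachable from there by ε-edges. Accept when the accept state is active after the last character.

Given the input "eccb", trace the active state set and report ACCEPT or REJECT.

initial (ε-close {0}): {0}
'e' @ 1: {}  — state set empty
rest 'ccb' ignored (set empty)
final: {}; accept 5 not in set

Answer: REJECT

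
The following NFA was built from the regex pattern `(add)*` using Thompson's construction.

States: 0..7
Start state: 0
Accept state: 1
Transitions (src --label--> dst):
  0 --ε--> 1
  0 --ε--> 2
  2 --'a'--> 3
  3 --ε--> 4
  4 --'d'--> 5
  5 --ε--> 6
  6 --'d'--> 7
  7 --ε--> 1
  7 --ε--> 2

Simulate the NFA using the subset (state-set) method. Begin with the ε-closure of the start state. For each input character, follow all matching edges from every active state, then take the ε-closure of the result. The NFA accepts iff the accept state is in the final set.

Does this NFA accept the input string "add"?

Answer: ACCEPT

Steps:
S₀ = ε-closure({0}) = {0,1,2}
'a' @ 1: {3,4}
'd' @ 2: {5,6}
'd' @ 3: {1,2,7}  [accepting]
end set {1,2,7} — state 1 in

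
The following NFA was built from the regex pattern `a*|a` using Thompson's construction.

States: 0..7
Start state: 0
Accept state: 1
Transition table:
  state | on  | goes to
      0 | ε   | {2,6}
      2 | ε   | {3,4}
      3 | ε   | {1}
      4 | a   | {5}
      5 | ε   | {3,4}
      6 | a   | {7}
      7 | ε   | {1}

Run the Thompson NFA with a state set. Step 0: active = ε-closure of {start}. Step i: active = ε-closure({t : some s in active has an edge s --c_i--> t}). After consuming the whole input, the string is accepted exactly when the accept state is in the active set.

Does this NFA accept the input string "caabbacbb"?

S₀ = ε-closure({0}) = {0,1,2,3,4,6}
'c' @ 1: {}  — state set empty
rest 'aabbacbb' ignored (set empty)
after full input: {}  (accept=1 not in)

Answer: REJECT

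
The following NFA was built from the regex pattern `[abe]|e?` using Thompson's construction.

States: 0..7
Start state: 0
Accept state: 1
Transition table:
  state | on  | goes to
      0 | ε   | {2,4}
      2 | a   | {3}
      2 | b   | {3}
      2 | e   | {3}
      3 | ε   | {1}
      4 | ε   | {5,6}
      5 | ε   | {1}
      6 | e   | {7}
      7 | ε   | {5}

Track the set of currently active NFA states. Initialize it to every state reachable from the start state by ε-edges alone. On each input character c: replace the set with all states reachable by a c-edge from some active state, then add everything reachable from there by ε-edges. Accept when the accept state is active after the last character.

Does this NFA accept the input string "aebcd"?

Answer: REJECT

Trace:
S₀ = ε-closure({0}) = {0,1,2,4,5,6}
'a' @ 1: {1,3}  (accept∈set)
'e' @ 2: {}  — state set empty
rest 'bcd' ignored (set empty)
final: {}; accept 1 not in set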